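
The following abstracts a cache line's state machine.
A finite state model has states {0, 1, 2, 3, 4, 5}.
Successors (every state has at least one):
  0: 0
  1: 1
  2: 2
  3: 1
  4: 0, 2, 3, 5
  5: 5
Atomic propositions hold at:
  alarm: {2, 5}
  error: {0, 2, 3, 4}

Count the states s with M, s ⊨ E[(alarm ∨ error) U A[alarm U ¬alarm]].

4

Sat(alarm ∨ error) = {0, 2, 3, 4, 5}
Sat(¬alarm) = {0, 1, 3, 4}
A[alarm U ¬alarm]: least fixpoint, start Z0 = Sat(¬alarm) = {0, 1, 3, 4}, add states in Sat(alarm) with every successor in Z. Already a fixed point.
Sat(A[alarm U ¬alarm]) = {0, 1, 3, 4}
E[(alarm ∨ error) U A[alarm U ¬alarm]]: least fixpoint, start Z0 = Sat(A[alarm U ¬alarm]) = {0, 1, 3, 4}, add states in Sat(alarm ∨ error) with some successor in Z. Already a fixed point.
Sat(E[(alarm ∨ error) U A[alarm U ¬alarm]]) = {0, 1, 3, 4}
|Sat(E[(alarm ∨ error) U A[alarm U ¬alarm]])| = |{0, 1, 3, 4}| = 4.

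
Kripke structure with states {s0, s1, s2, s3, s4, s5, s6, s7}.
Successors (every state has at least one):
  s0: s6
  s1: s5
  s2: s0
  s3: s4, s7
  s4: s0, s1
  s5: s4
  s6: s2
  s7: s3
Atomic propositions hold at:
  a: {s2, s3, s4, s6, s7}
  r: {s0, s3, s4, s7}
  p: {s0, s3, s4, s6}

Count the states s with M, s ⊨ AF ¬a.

6

Sat(¬a) = {s0, s1, s5}
AF ¬a: least fixpoint, start Z0 = {s0, s1, s5}, add states with every successor in Z. Z1 = {s0, s1, s2, s4, s5}; Z2 = {s0, s1, s2, s4, s5, s6}; fixed.
Sat(AF ¬a) = {s0, s1, s2, s4, s5, s6}
|Sat(AF ¬a)| = |{s0, s1, s2, s4, s5, s6}| = 6.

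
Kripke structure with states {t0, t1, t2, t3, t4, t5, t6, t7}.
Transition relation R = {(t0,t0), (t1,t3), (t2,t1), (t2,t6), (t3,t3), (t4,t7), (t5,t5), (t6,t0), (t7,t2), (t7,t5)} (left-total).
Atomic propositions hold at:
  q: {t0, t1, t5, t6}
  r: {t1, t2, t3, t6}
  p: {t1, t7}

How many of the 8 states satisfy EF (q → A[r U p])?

A[r U p]: least fixpoint, start Z0 = Sat(p) = {t1, t7}, add states in Sat(r) with every successor in Z. Already a fixed point.
Sat(A[r U p]) = {t1, t7}
Sat(q → A[r U p]) = {t1, t2, t3, t4, t7}
EF (q → A[r U p]): least fixpoint, start Z0 = {t1, t2, t3, t4, t7}, add states with some successor in Z. Already a fixed point.
Sat(EF (q → A[r U p])) = {t1, t2, t3, t4, t7}
|Sat(EF (q → A[r U p]))| = |{t1, t2, t3, t4, t7}| = 5.

5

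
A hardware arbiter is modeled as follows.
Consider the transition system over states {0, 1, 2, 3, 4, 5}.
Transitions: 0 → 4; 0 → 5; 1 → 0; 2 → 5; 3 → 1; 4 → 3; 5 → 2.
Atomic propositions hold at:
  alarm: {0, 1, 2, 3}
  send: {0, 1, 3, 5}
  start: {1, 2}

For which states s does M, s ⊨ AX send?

Sat(AX send) = {s : every successor in {0, 1, 3, 5}} = {1, 2, 3, 4}

{1, 2, 3, 4}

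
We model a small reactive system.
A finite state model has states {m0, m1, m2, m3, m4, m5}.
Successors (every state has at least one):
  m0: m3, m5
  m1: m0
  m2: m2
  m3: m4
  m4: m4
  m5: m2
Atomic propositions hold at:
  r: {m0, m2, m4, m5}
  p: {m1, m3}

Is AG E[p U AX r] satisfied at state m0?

Sat(AX r) = {s : every successor in {m0, m2, m4, m5}} = {m1, m2, m3, m4, m5}
E[p U AX r]: least fixpoint, start Z0 = Sat(AX r) = {m1, m2, m3, m4, m5}, add states in Sat(p) with some successor in Z. Already a fixed point.
Sat(E[p U AX r]) = {m1, m2, m3, m4, m5}
AG E[p U AX r]: greatest fixpoint, start Z0 = {m1, m2, m3, m4, m5}, keep only states in Sat with every successor in Z. Z1 = {m2, m3, m4, m5}; fixed.
Sat(AG E[p U AX r]) = {m2, m3, m4, m5}
m0 ∉ Sat(AG E[p U AX r]) = {m2, m3, m4, m5}, so the formula does not hold at m0.

No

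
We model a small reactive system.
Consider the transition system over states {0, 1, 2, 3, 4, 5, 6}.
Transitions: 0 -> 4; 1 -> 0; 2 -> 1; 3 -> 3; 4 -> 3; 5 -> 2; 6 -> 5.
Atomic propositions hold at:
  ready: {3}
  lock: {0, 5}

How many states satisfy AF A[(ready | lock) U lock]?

Sat(ready | lock) = {0, 3, 5}
A[(ready | lock) U lock]: least fixpoint, start Z0 = Sat(lock) = {0, 5}, add states in Sat(ready | lock) with every successor in Z. Already a fixed point.
Sat(A[(ready | lock) U lock]) = {0, 5}
AF A[(ready | lock) U lock]: least fixpoint, start Z0 = {0, 5}, add states with every successor in Z. Z1 = {0, 1, 5, 6}; Z2 = {0, 1, 2, 5, 6}; fixed.
Sat(AF A[(ready | lock) U lock]) = {0, 1, 2, 5, 6}
|Sat(AF A[(ready | lock) U lock])| = |{0, 1, 2, 5, 6}| = 5.

5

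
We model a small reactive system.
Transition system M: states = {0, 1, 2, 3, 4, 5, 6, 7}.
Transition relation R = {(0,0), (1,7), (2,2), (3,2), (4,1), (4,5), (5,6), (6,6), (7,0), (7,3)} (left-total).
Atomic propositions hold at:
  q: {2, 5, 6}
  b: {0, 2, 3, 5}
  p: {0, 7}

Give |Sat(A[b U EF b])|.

EF b: least fixpoint, start Z0 = {0, 2, 3, 5}, add states with some successor in Z. Z1 = {0, 2, 3, 4, 5, 7}; Z2 = {0, 1, 2, 3, 4, 5, 7}; fixed.
Sat(EF b) = {0, 1, 2, 3, 4, 5, 7}
A[b U EF b]: least fixpoint, start Z0 = Sat(EF b) = {0, 1, 2, 3, 4, 5, 7}, add states in Sat(b) with every successor in Z. Already a fixed point.
Sat(A[b U EF b]) = {0, 1, 2, 3, 4, 5, 7}
|Sat(A[b U EF b])| = |{0, 1, 2, 3, 4, 5, 7}| = 7.

7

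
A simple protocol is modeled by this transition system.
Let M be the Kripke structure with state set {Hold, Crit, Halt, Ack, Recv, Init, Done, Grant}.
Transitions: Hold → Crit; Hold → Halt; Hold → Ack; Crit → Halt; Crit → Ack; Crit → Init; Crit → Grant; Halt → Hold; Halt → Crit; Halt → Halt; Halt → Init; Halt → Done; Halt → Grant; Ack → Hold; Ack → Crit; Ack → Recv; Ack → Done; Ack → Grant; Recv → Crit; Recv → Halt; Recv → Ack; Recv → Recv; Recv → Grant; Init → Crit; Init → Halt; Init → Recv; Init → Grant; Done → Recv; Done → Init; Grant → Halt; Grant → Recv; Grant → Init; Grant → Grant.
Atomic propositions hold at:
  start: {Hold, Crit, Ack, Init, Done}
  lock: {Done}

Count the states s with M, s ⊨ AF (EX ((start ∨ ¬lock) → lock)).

Sat(¬lock) = {Hold, Crit, Halt, Ack, Recv, Init, Grant}
Sat(start ∨ ¬lock) = {Hold, Crit, Halt, Ack, Recv, Init, Done, Grant}
Sat((start ∨ ¬lock) → lock) = {Done}
Sat(EX ((start ∨ ¬lock) → lock)) = {s : some successor in {Done}} = {Halt, Ack}
AF (EX ((start ∨ ¬lock) → lock)): least fixpoint, start Z0 = {Halt, Ack}, add states with every successor in Z. Already a fixed point.
Sat(AF (EX ((start ∨ ¬lock) → lock))) = {Halt, Ack}
|Sat(AF (EX ((start ∨ ¬lock) → lock)))| = |{Halt, Ack}| = 2.

2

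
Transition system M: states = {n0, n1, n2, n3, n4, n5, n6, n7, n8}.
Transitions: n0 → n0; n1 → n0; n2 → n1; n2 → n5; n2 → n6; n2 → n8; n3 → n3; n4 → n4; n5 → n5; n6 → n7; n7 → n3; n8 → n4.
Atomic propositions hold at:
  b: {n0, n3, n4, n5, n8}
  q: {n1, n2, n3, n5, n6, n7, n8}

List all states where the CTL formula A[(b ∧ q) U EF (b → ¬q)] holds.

{n0, n1, n2, n4, n6, n7, n8}

Sat(b ∧ q) = {n3, n5, n8}
Sat(¬q) = {n0, n4}
Sat(b → ¬q) = {n0, n1, n2, n4, n6, n7}
EF (b → ¬q): least fixpoint, start Z0 = {n0, n1, n2, n4, n6, n7}, add states with some successor in Z. Z1 = {n0, n1, n2, n4, n6, n7, n8}; fixed.
Sat(EF (b → ¬q)) = {n0, n1, n2, n4, n6, n7, n8}
A[(b ∧ q) U EF (b → ¬q)]: least fixpoint, start Z0 = Sat(EF (b → ¬q)) = {n0, n1, n2, n4, n6, n7, n8}, add states in Sat(b ∧ q) with every successor in Z. Already a fixed point.
Sat(A[(b ∧ q) U EF (b → ¬q)]) = {n0, n1, n2, n4, n6, n7, n8}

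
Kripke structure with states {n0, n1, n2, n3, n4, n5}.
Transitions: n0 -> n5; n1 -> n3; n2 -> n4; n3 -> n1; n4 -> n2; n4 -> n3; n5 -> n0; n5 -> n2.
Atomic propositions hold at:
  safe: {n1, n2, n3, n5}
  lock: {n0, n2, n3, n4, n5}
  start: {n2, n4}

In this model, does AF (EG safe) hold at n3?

EG safe: greatest fixpoint, start Z0 = {n1, n2, n3, n5}, keep only states in Sat with some successor in Z. Z1 = {n1, n3, n5}; Z2 = {n1, n3}; fixed.
Sat(EG safe) = {n1, n3}
AF (EG safe): least fixpoint, start Z0 = {n1, n3}, add states with every successor in Z. Already a fixed point.
Sat(AF (EG safe)) = {n1, n3}
n3 ∈ Sat(AF (EG safe)) = {n1, n3}, so the formula holds at n3.

Yes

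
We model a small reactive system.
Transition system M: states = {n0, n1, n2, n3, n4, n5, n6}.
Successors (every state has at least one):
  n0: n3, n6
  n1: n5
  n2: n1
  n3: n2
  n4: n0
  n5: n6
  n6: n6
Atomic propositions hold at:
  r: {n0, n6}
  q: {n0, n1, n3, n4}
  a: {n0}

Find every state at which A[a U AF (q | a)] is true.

{n0, n1, n2, n3, n4}

Sat(q | a) = {n0, n1, n3, n4}
AF (q | a): least fixpoint, start Z0 = {n0, n1, n3, n4}, add states with every successor in Z. Z1 = {n0, n1, n2, n3, n4}; fixed.
Sat(AF (q | a)) = {n0, n1, n2, n3, n4}
A[a U AF (q | a)]: least fixpoint, start Z0 = Sat(AF (q | a)) = {n0, n1, n2, n3, n4}, add states in Sat(a) with every successor in Z. Already a fixed point.
Sat(A[a U AF (q | a)]) = {n0, n1, n2, n3, n4}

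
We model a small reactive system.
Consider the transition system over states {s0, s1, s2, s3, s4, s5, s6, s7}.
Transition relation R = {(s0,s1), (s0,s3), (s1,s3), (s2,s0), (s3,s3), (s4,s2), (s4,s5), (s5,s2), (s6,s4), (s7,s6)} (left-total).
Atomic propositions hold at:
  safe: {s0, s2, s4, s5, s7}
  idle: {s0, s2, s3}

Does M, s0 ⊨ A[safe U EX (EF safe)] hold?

No

EF safe: least fixpoint, start Z0 = {s0, s2, s4, s5, s7}, add states with some successor in Z. Z1 = {s0, s2, s4, s5, s6, s7}; fixed.
Sat(EF safe) = {s0, s2, s4, s5, s6, s7}
Sat(EX (EF safe)) = {s : some successor in {s0, s2, s4, s5, s6, s7}} = {s2, s4, s5, s6, s7}
A[safe U EX (EF safe)]: least fixpoint, start Z0 = Sat(EX (EF safe)) = {s2, s4, s5, s6, s7}, add states in Sat(safe) with every successor in Z. Already a fixed point.
Sat(A[safe U EX (EF safe)]) = {s2, s4, s5, s6, s7}
s0 ∉ Sat(A[safe U EX (EF safe)]) = {s2, s4, s5, s6, s7}, so the formula does not hold at s0.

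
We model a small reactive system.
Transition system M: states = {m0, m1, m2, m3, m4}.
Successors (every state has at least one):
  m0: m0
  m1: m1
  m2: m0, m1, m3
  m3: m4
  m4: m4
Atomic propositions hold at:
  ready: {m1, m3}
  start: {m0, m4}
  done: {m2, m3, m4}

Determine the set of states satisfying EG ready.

EG ready: greatest fixpoint, start Z0 = {m1, m3}, keep only states in Sat with some successor in Z. Z1 = {m1}; fixed.
Sat(EG ready) = {m1}

{m1}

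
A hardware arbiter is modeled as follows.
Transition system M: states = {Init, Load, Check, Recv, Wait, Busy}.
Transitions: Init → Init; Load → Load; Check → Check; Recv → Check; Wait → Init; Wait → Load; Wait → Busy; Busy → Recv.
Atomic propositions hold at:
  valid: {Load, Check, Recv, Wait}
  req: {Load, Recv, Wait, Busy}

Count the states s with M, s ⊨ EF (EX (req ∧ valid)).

Sat(req ∧ valid) = {Load, Recv, Wait}
Sat(EX (req ∧ valid)) = {s : some successor in {Load, Recv, Wait}} = {Load, Wait, Busy}
EF (EX (req ∧ valid)): least fixpoint, start Z0 = {Load, Wait, Busy}, add states with some successor in Z. Already a fixed point.
Sat(EF (EX (req ∧ valid))) = {Load, Wait, Busy}
|Sat(EF (EX (req ∧ valid)))| = |{Load, Wait, Busy}| = 3.

3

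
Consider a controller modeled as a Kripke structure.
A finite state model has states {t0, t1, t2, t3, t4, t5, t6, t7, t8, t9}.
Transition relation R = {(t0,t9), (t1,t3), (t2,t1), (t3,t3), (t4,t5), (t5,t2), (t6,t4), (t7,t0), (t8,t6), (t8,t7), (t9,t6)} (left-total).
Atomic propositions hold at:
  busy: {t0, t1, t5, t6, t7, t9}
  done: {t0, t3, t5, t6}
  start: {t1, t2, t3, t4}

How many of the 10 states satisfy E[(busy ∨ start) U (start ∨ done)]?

9

Sat(busy ∨ start) = {t0, t1, t2, t3, t4, t5, t6, t7, t9}
Sat(start ∨ done) = {t0, t1, t2, t3, t4, t5, t6}
E[(busy ∨ start) U (start ∨ done)]: least fixpoint, start Z0 = Sat((start ∨ done)) = {t0, t1, t2, t3, t4, t5, t6}, add states in Sat(busy ∨ start) with some successor in Z. Z1 = {t0, t1, t2, t3, t4, t5, t6, t7, t9}; fixed.
Sat(E[(busy ∨ start) U (start ∨ done)]) = {t0, t1, t2, t3, t4, t5, t6, t7, t9}
|Sat(E[(busy ∨ start) U (start ∨ done)])| = |{t0, t1, t2, t3, t4, t5, t6, t7, t9}| = 9.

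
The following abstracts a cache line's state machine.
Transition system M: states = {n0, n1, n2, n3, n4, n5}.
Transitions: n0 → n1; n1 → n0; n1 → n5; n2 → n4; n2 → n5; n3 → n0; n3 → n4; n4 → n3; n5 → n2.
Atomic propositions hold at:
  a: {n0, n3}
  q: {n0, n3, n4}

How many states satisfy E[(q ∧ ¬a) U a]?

Sat(¬a) = {n1, n2, n4, n5}
Sat(q ∧ ¬a) = {n4}
E[(q ∧ ¬a) U a]: least fixpoint, start Z0 = Sat(a) = {n0, n3}, add states in Sat(q ∧ ¬a) with some successor in Z. Z1 = {n0, n3, n4}; fixed.
Sat(E[(q ∧ ¬a) U a]) = {n0, n3, n4}
|Sat(E[(q ∧ ¬a) U a])| = |{n0, n3, n4}| = 3.

3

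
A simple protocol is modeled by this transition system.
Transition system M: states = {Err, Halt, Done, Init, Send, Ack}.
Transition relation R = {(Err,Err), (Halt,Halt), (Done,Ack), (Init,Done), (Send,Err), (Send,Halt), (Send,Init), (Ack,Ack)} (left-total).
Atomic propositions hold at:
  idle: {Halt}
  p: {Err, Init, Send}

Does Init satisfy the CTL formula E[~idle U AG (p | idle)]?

No

Sat(~idle) = {Err, Done, Init, Send, Ack}
Sat(p | idle) = {Err, Halt, Init, Send}
AG (p | idle): greatest fixpoint, start Z0 = {Err, Halt, Init, Send}, keep only states in Sat with every successor in Z. Z1 = {Err, Halt, Send}; Z2 = {Err, Halt}; fixed.
Sat(AG (p | idle)) = {Err, Halt}
E[~idle U AG (p | idle)]: least fixpoint, start Z0 = Sat(AG (p | idle)) = {Err, Halt}, add states in Sat(~idle) with some successor in Z. Z1 = {Err, Halt, Send}; fixed.
Sat(E[~idle U AG (p | idle)]) = {Err, Halt, Send}
Init ∉ Sat(E[~idle U AG (p | idle)]) = {Err, Halt, Send}, so the formula does not hold at Init.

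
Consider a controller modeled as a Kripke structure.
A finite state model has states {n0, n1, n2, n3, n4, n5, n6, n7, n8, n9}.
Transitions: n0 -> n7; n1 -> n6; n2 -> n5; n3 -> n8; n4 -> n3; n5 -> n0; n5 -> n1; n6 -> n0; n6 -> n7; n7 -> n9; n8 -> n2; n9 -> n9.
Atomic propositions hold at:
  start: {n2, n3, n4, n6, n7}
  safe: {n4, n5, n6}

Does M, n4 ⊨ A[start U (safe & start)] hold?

Yes

Sat(safe & start) = {n4, n6}
A[start U (safe & start)]: least fixpoint, start Z0 = Sat((safe & start)) = {n4, n6}, add states in Sat(start) with every successor in Z. Already a fixed point.
Sat(A[start U (safe & start)]) = {n4, n6}
n4 ∈ Sat(A[start U (safe & start)]) = {n4, n6}, so the formula holds at n4.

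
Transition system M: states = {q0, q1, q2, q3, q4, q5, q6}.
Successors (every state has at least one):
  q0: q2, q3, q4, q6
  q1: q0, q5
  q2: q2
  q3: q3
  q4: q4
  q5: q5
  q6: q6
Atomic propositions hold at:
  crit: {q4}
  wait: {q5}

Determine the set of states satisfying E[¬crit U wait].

Sat(¬crit) = {q0, q1, q2, q3, q5, q6}
E[¬crit U wait]: least fixpoint, start Z0 = Sat(wait) = {q5}, add states in Sat(¬crit) with some successor in Z. Z1 = {q1, q5}; fixed.
Sat(E[¬crit U wait]) = {q1, q5}

{q1, q5}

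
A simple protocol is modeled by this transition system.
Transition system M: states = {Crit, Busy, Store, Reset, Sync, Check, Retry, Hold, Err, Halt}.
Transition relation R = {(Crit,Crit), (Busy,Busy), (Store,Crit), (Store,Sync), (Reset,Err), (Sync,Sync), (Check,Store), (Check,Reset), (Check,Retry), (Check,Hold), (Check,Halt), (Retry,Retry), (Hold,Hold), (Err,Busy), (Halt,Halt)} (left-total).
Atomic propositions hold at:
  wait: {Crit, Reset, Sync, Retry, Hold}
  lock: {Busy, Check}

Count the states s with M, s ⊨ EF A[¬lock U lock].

Sat(¬lock) = {Crit, Store, Reset, Sync, Retry, Hold, Err, Halt}
A[¬lock U lock]: least fixpoint, start Z0 = Sat(lock) = {Busy, Check}, add states in Sat(¬lock) with every successor in Z. Z1 = {Busy, Check, Err}; Z2 = {Busy, Reset, Check, Err}; fixed.
Sat(A[¬lock U lock]) = {Busy, Reset, Check, Err}
EF A[¬lock U lock]: least fixpoint, start Z0 = {Busy, Reset, Check, Err}, add states with some successor in Z. Already a fixed point.
Sat(EF A[¬lock U lock]) = {Busy, Reset, Check, Err}
|Sat(EF A[¬lock U lock])| = |{Busy, Reset, Check, Err}| = 4.

4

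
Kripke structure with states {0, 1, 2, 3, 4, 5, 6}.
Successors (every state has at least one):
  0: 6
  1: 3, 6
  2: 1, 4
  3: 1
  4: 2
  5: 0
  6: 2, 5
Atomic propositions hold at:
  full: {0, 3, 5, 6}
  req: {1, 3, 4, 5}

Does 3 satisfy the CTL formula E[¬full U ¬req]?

No

Sat(¬full) = {1, 2, 4}
Sat(¬req) = {0, 2, 6}
E[¬full U ¬req]: least fixpoint, start Z0 = Sat(¬req) = {0, 2, 6}, add states in Sat(¬full) with some successor in Z. Z1 = {0, 1, 2, 4, 6}; fixed.
Sat(E[¬full U ¬req]) = {0, 1, 2, 4, 6}
3 ∉ Sat(E[¬full U ¬req]) = {0, 1, 2, 4, 6}, so the formula does not hold at 3.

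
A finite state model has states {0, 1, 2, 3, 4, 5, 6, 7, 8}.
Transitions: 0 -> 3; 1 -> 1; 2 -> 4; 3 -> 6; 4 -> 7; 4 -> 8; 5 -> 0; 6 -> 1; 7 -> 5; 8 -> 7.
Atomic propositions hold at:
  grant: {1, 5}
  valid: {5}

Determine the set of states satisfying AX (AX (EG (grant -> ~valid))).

{0, 1, 3, 5, 6, 7}

Sat(~valid) = {0, 1, 2, 3, 4, 6, 7, 8}
Sat(grant -> ~valid) = {0, 1, 2, 3, 4, 6, 7, 8}
EG (grant -> ~valid): greatest fixpoint, start Z0 = {0, 1, 2, 3, 4, 6, 7, 8}, keep only states in Sat with some successor in Z. Z1 = {0, 1, 2, 3, 4, 6, 8}; Z2 = {0, 1, 2, 3, 4, 6}; Z3 = {0, 1, 2, 3, 6}; Z4 = {0, 1, 3, 6}; fixed.
Sat(EG (grant -> ~valid)) = {0, 1, 3, 6}
Sat(AX (EG (grant -> ~valid))) = {s : every successor in {0, 1, 3, 6}} = {0, 1, 3, 5, 6}
Sat(AX (AX (EG (grant -> ~valid)))) = {s : every successor in {0, 1, 3, 5, 6}} = {0, 1, 3, 5, 6, 7}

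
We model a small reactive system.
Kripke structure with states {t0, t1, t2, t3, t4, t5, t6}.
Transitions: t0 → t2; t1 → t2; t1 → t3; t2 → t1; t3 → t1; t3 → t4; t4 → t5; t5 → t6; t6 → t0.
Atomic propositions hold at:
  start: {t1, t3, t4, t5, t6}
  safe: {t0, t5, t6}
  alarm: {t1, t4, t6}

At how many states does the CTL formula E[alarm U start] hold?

E[alarm U start]: least fixpoint, start Z0 = Sat(start) = {t1, t3, t4, t5, t6}, add states in Sat(alarm) with some successor in Z. Already a fixed point.
Sat(E[alarm U start]) = {t1, t3, t4, t5, t6}
|Sat(E[alarm U start])| = |{t1, t3, t4, t5, t6}| = 5.

5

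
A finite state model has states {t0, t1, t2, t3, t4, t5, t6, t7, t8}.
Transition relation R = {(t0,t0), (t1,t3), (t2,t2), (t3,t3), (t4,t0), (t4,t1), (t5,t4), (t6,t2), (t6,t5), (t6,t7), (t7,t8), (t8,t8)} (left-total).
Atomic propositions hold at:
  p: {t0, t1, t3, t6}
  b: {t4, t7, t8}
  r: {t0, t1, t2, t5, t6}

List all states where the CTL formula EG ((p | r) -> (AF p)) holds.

Sat(p | r) = {t0, t1, t2, t3, t5, t6}
AF p: least fixpoint, start Z0 = {t0, t1, t3, t6}, add states with every successor in Z. Z1 = {t0, t1, t3, t4, t6}; Z2 = {t0, t1, t3, t4, t5, t6}; fixed.
Sat(AF p) = {t0, t1, t3, t4, t5, t6}
Sat((p | r) -> (AF p)) = {t0, t1, t3, t4, t5, t6, t7, t8}
EG ((p | r) -> (AF p)): greatest fixpoint, start Z0 = {t0, t1, t3, t4, t5, t6, t7, t8}, keep only states in Sat with some successor in Z. Already a fixed point.
Sat(EG ((p | r) -> (AF p))) = {t0, t1, t3, t4, t5, t6, t7, t8}

{t0, t1, t3, t4, t5, t6, t7, t8}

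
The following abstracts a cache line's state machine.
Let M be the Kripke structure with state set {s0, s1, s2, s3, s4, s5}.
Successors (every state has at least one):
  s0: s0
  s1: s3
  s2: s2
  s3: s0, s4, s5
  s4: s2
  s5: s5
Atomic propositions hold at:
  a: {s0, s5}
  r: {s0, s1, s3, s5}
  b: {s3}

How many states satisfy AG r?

2

AG r: greatest fixpoint, start Z0 = {s0, s1, s3, s5}, keep only states in Sat with every successor in Z. Z1 = {s0, s1, s5}; Z2 = {s0, s5}; fixed.
Sat(AG r) = {s0, s5}
|Sat(AG r)| = |{s0, s5}| = 2.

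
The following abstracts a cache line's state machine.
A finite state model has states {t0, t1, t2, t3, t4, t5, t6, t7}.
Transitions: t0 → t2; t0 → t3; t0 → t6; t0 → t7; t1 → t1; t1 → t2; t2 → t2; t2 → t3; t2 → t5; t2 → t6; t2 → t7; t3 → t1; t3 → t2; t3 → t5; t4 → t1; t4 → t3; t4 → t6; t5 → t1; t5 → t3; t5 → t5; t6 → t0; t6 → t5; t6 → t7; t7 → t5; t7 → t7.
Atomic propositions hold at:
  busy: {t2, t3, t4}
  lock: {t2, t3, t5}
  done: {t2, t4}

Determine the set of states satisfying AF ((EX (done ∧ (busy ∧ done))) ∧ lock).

Sat(busy ∧ done) = {t2, t4}
Sat(done ∧ (busy ∧ done)) = {t2, t4}
Sat(EX (done ∧ (busy ∧ done))) = {s : some successor in {t2, t4}} = {t0, t1, t2, t3}
Sat((EX (done ∧ (busy ∧ done))) ∧ lock) = {t2, t3}
AF ((EX (done ∧ (busy ∧ done))) ∧ lock): least fixpoint, start Z0 = {t2, t3}, add states with every successor in Z. Already a fixed point.
Sat(AF ((EX (done ∧ (busy ∧ done))) ∧ lock)) = {t2, t3}

{t2, t3}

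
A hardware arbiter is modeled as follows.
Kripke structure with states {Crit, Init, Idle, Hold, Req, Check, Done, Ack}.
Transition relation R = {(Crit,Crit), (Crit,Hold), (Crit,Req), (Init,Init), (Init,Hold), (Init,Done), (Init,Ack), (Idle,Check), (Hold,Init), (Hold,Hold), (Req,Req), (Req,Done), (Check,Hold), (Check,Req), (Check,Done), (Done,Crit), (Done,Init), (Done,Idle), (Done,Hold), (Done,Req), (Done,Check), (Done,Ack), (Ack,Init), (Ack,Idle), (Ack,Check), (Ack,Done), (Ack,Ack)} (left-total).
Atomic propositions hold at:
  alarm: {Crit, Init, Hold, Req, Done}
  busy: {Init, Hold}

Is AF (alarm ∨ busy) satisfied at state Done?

Sat(alarm ∨ busy) = {Crit, Init, Hold, Req, Done}
AF (alarm ∨ busy): least fixpoint, start Z0 = {Crit, Init, Hold, Req, Done}, add states with every successor in Z. Z1 = {Crit, Init, Hold, Req, Check, Done}; Z2 = {Crit, Init, Idle, Hold, Req, Check, Done}; fixed.
Sat(AF (alarm ∨ busy)) = {Crit, Init, Idle, Hold, Req, Check, Done}
Done ∈ Sat(AF (alarm ∨ busy)) = {Crit, Init, Idle, Hold, Req, Check, Done}, so the formula holds at Done.

Yes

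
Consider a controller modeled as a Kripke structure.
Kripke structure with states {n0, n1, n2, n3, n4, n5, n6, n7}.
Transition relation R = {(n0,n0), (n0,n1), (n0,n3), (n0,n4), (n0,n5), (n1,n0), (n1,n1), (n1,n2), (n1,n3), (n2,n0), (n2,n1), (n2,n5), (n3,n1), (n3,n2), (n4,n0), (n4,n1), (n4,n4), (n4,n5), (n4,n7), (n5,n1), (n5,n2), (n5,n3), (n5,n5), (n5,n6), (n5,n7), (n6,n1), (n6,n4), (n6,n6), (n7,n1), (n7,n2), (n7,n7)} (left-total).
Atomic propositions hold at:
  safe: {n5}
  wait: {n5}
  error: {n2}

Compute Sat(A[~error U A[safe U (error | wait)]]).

{n2, n5}

Sat(~error) = {n0, n1, n3, n4, n5, n6, n7}
Sat(error | wait) = {n2, n5}
A[safe U (error | wait)]: least fixpoint, start Z0 = Sat((error | wait)) = {n2, n5}, add states in Sat(safe) with every successor in Z. Already a fixed point.
Sat(A[safe U (error | wait)]) = {n2, n5}
A[~error U A[safe U (error | wait)]]: least fixpoint, start Z0 = Sat(A[safe U (error | wait)]) = {n2, n5}, add states in Sat(~error) with every successor in Z. Already a fixed point.
Sat(A[~error U A[safe U (error | wait)]]) = {n2, n5}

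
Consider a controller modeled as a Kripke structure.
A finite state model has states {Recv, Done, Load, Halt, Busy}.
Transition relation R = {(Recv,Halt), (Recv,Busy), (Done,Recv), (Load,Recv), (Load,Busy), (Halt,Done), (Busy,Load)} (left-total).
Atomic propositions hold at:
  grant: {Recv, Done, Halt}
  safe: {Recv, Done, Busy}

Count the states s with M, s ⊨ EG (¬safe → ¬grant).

Sat(¬safe) = {Load, Halt}
Sat(¬grant) = {Load, Busy}
Sat(¬safe → ¬grant) = {Recv, Done, Load, Busy}
EG (¬safe → ¬grant): greatest fixpoint, start Z0 = {Recv, Done, Load, Busy}, keep only states in Sat with some successor in Z. Already a fixed point.
Sat(EG (¬safe → ¬grant)) = {Recv, Done, Load, Busy}
|Sat(EG (¬safe → ¬grant))| = |{Recv, Done, Load, Busy}| = 4.

4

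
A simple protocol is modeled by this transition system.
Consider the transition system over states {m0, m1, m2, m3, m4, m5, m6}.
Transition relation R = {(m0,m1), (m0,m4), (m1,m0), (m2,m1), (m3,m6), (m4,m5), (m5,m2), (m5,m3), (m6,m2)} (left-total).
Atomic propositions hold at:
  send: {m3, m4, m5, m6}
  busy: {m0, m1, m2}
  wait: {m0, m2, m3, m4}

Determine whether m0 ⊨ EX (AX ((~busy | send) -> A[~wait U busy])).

Yes

Sat(~busy) = {m3, m4, m5, m6}
Sat(~busy | send) = {m3, m4, m5, m6}
Sat(~wait) = {m1, m5, m6}
A[~wait U busy]: least fixpoint, start Z0 = Sat(busy) = {m0, m1, m2}, add states in Sat(~wait) with every successor in Z. Z1 = {m0, m1, m2, m6}; fixed.
Sat(A[~wait U busy]) = {m0, m1, m2, m6}
Sat((~busy | send) -> A[~wait U busy]) = {m0, m1, m2, m6}
Sat(AX ((~busy | send) -> A[~wait U busy])) = {s : every successor in {m0, m1, m2, m6}} = {m1, m2, m3, m6}
Sat(EX (AX ((~busy | send) -> A[~wait U busy]))) = {s : some successor in {m1, m2, m3, m6}} = {m0, m2, m3, m5, m6}
m0 ∈ Sat(EX (AX ((~busy | send) -> A[~wait U busy]))) = {m0, m2, m3, m5, m6}, so the formula holds at m0.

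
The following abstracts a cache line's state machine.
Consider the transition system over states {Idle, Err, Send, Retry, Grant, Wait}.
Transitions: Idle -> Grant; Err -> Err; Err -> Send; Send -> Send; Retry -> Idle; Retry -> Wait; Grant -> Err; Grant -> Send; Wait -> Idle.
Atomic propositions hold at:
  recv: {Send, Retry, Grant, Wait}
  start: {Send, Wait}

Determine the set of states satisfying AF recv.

{Idle, Send, Retry, Grant, Wait}

AF recv: least fixpoint, start Z0 = {Send, Retry, Grant, Wait}, add states with every successor in Z. Z1 = {Idle, Send, Retry, Grant, Wait}; fixed.
Sat(AF recv) = {Idle, Send, Retry, Grant, Wait}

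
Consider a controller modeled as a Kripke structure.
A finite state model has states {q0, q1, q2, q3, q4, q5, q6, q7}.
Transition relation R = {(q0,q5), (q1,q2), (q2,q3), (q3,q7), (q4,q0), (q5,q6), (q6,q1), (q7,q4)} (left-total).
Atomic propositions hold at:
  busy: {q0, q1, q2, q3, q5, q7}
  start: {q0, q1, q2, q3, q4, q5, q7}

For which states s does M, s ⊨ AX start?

{q0, q1, q2, q3, q4, q6, q7}

Sat(AX start) = {s : every successor in {q0, q1, q2, q3, q4, q5, q7}} = {q0, q1, q2, q3, q4, q6, q7}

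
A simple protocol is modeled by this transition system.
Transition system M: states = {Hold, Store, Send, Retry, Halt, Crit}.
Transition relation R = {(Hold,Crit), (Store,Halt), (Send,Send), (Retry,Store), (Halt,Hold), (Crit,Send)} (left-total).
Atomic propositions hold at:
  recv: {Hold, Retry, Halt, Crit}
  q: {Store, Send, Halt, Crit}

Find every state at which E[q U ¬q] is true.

{Hold, Store, Retry, Halt}

Sat(¬q) = {Hold, Retry}
E[q U ¬q]: least fixpoint, start Z0 = Sat(¬q) = {Hold, Retry}, add states in Sat(q) with some successor in Z. Z1 = {Hold, Retry, Halt}; Z2 = {Hold, Store, Retry, Halt}; fixed.
Sat(E[q U ¬q]) = {Hold, Store, Retry, Halt}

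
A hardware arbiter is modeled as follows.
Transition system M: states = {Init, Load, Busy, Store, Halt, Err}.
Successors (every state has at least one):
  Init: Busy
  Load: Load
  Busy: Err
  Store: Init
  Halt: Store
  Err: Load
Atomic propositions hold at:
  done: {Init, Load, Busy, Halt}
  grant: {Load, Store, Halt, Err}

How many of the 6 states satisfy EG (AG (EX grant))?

Sat(EX grant) = {s : some successor in {Load, Store, Halt, Err}} = {Load, Busy, Halt, Err}
AG (EX grant): greatest fixpoint, start Z0 = {Load, Busy, Halt, Err}, keep only states in Sat with every successor in Z. Z1 = {Load, Busy, Err}; fixed.
Sat(AG (EX grant)) = {Load, Busy, Err}
EG (AG (EX grant)): greatest fixpoint, start Z0 = {Load, Busy, Err}, keep only states in Sat with some successor in Z. Already a fixed point.
Sat(EG (AG (EX grant))) = {Load, Busy, Err}
|Sat(EG (AG (EX grant)))| = |{Load, Busy, Err}| = 3.

3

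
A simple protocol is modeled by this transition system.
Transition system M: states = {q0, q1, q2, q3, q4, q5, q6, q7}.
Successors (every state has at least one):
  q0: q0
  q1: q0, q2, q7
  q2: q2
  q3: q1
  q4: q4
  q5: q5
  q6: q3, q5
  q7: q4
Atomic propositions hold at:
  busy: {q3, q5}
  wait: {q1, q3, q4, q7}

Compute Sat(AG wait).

AG wait: greatest fixpoint, start Z0 = {q1, q3, q4, q7}, keep only states in Sat with every successor in Z. Z1 = {q3, q4, q7}; Z2 = {q4, q7}; fixed.
Sat(AG wait) = {q4, q7}

{q4, q7}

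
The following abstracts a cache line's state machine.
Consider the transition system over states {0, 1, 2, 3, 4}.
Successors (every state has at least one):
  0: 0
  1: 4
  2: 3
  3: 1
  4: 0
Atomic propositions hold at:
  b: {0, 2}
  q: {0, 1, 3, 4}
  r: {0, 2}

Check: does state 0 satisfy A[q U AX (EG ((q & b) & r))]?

Sat(q & b) = {0}
Sat((q & b) & r) = {0}
EG ((q & b) & r): greatest fixpoint, start Z0 = {0}, keep only states in Sat with some successor in Z. Already a fixed point.
Sat(EG ((q & b) & r)) = {0}
Sat(AX (EG ((q & b) & r))) = {s : every successor in {0}} = {0, 4}
A[q U AX (EG ((q & b) & r))]: least fixpoint, start Z0 = Sat(AX (EG ((q & b) & r))) = {0, 4}, add states in Sat(q) with every successor in Z. Z1 = {0, 1, 4}; Z2 = {0, 1, 3, 4}; fixed.
Sat(A[q U AX (EG ((q & b) & r))]) = {0, 1, 3, 4}
0 ∈ Sat(A[q U AX (EG ((q & b) & r))]) = {0, 1, 3, 4}, so the formula holds at 0.

Yes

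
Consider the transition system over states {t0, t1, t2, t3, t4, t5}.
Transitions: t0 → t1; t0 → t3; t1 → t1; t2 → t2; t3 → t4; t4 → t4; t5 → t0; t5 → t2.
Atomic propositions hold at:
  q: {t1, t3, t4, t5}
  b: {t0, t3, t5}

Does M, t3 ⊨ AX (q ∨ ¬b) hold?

Sat(¬b) = {t1, t2, t4}
Sat(q ∨ ¬b) = {t1, t2, t3, t4, t5}
Sat(AX (q ∨ ¬b)) = {s : every successor in {t1, t2, t3, t4, t5}} = {t0, t1, t2, t3, t4}
t3 ∈ Sat(AX (q ∨ ¬b)) = {t0, t1, t2, t3, t4}, so the formula holds at t3.

Yes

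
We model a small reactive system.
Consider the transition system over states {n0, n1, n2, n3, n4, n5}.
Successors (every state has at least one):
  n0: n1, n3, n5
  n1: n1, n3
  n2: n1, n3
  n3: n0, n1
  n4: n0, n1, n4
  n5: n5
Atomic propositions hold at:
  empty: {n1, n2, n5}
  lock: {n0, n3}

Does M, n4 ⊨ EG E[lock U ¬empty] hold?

Sat(¬empty) = {n0, n3, n4}
E[lock U ¬empty]: least fixpoint, start Z0 = Sat(¬empty) = {n0, n3, n4}, add states in Sat(lock) with some successor in Z. Already a fixed point.
Sat(E[lock U ¬empty]) = {n0, n3, n4}
EG E[lock U ¬empty]: greatest fixpoint, start Z0 = {n0, n3, n4}, keep only states in Sat with some successor in Z. Already a fixed point.
Sat(EG E[lock U ¬empty]) = {n0, n3, n4}
n4 ∈ Sat(EG E[lock U ¬empty]) = {n0, n3, n4}, so the formula holds at n4.

Yes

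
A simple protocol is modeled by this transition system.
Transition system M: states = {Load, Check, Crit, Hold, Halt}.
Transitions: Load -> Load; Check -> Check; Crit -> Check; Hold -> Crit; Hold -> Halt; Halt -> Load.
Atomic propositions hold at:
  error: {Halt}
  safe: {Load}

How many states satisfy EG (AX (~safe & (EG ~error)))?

Sat(~safe) = {Check, Crit, Hold, Halt}
Sat(~error) = {Load, Check, Crit, Hold}
EG ~error: greatest fixpoint, start Z0 = {Load, Check, Crit, Hold}, keep only states in Sat with some successor in Z. Already a fixed point.
Sat(EG ~error) = {Load, Check, Crit, Hold}
Sat(~safe & (EG ~error)) = {Check, Crit, Hold}
Sat(AX (~safe & (EG ~error))) = {s : every successor in {Check, Crit, Hold}} = {Check, Crit}
EG (AX (~safe & (EG ~error))): greatest fixpoint, start Z0 = {Check, Crit}, keep only states in Sat with some successor in Z. Already a fixed point.
Sat(EG (AX (~safe & (EG ~error)))) = {Check, Crit}
|Sat(EG (AX (~safe & (EG ~error))))| = |{Check, Crit}| = 2.

2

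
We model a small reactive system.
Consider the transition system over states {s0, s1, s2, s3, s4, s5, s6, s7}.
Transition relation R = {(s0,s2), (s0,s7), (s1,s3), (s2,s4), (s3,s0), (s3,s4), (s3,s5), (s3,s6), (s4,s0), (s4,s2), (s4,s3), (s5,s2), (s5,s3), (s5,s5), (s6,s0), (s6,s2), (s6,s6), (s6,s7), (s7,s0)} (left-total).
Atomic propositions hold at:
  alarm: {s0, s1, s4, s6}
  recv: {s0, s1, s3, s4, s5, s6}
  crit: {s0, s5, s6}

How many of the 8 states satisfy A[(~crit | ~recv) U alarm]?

Sat(~crit) = {s1, s2, s3, s4, s7}
Sat(~recv) = {s2, s7}
Sat(~crit | ~recv) = {s1, s2, s3, s4, s7}
A[(~crit | ~recv) U alarm]: least fixpoint, start Z0 = Sat(alarm) = {s0, s1, s4, s6}, add states in Sat(~crit | ~recv) with every successor in Z. Z1 = {s0, s1, s2, s4, s6, s7}; fixed.
Sat(A[(~crit | ~recv) U alarm]) = {s0, s1, s2, s4, s6, s7}
|Sat(A[(~crit | ~recv) U alarm])| = |{s0, s1, s2, s4, s6, s7}| = 6.

6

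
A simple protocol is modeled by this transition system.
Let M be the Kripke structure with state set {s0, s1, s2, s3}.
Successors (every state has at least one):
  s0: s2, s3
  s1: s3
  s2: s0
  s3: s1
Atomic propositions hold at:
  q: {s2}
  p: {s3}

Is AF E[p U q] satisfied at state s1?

No

E[p U q]: least fixpoint, start Z0 = Sat(q) = {s2}, add states in Sat(p) with some successor in Z. Already a fixed point.
Sat(E[p U q]) = {s2}
AF E[p U q]: least fixpoint, start Z0 = {s2}, add states with every successor in Z. Already a fixed point.
Sat(AF E[p U q]) = {s2}
s1 ∉ Sat(AF E[p U q]) = {s2}, so the formula does not hold at s1.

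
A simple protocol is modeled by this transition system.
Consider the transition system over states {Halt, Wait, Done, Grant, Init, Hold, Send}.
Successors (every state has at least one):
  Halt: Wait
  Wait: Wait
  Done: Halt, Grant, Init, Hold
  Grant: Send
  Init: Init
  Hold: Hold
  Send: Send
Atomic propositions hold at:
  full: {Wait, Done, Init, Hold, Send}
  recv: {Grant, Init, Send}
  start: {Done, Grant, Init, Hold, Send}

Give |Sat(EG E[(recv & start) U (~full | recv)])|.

Sat(recv & start) = {Grant, Init, Send}
Sat(~full) = {Halt, Grant}
Sat(~full | recv) = {Halt, Grant, Init, Send}
E[(recv & start) U (~full | recv)]: least fixpoint, start Z0 = Sat((~full | recv)) = {Halt, Grant, Init, Send}, add states in Sat(recv & start) with some successor in Z. Already a fixed point.
Sat(E[(recv & start) U (~full | recv)]) = {Halt, Grant, Init, Send}
EG E[(recv & start) U (~full | recv)]: greatest fixpoint, start Z0 = {Halt, Grant, Init, Send}, keep only states in Sat with some successor in Z. Z1 = {Grant, Init, Send}; fixed.
Sat(EG E[(recv & start) U (~full | recv)]) = {Grant, Init, Send}
|Sat(EG E[(recv & start) U (~full | recv)])| = |{Grant, Init, Send}| = 3.

3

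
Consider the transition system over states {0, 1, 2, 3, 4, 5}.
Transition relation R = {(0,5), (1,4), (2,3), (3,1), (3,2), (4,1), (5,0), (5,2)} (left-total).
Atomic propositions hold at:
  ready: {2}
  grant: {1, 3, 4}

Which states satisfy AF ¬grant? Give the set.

Sat(¬grant) = {0, 2, 5}
AF ¬grant: least fixpoint, start Z0 = {0, 2, 5}, add states with every successor in Z. Already a fixed point.
Sat(AF ¬grant) = {0, 2, 5}

{0, 2, 5}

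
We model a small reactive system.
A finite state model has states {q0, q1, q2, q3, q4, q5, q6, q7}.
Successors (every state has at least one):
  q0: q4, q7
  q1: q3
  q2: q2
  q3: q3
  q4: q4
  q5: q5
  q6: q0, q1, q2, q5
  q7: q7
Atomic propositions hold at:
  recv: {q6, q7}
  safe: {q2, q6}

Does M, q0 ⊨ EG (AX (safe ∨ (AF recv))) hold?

AF recv: least fixpoint, start Z0 = {q6, q7}, add states with every successor in Z. Already a fixed point.
Sat(AF recv) = {q6, q7}
Sat(safe ∨ (AF recv)) = {q2, q6, q7}
Sat(AX (safe ∨ (AF recv))) = {s : every successor in {q2, q6, q7}} = {q2, q7}
EG (AX (safe ∨ (AF recv))): greatest fixpoint, start Z0 = {q2, q7}, keep only states in Sat with some successor in Z. Already a fixed point.
Sat(EG (AX (safe ∨ (AF recv)))) = {q2, q7}
q0 ∉ Sat(EG (AX (safe ∨ (AF recv)))) = {q2, q7}, so the formula does not hold at q0.

No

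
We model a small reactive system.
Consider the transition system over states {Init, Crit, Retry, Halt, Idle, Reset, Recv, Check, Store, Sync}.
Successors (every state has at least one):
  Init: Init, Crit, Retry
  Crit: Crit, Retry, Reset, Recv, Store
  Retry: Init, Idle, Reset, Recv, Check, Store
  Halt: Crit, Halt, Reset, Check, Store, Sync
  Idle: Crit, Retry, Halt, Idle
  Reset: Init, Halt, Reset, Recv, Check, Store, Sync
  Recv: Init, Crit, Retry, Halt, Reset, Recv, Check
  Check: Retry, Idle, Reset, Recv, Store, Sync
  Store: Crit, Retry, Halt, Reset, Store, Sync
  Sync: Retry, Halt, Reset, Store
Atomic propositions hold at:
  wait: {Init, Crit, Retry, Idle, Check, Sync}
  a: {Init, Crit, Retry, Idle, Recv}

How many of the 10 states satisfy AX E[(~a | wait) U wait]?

Sat(~a) = {Halt, Reset, Check, Store, Sync}
Sat(~a | wait) = {Init, Crit, Retry, Halt, Idle, Reset, Check, Store, Sync}
E[(~a | wait) U wait]: least fixpoint, start Z0 = Sat(wait) = {Init, Crit, Retry, Idle, Check, Sync}, add states in Sat(~a | wait) with some successor in Z. Z1 = {Init, Crit, Retry, Halt, Idle, Reset, Check, Store, Sync}; fixed.
Sat(E[(~a | wait) U wait]) = {Init, Crit, Retry, Halt, Idle, Reset, Check, Store, Sync}
Sat(AX E[(~a | wait) U wait]) = {s : every successor in {Init, Crit, Retry, Halt, Idle, Reset, Check, Store, Sync}} = {Init, Halt, Idle, Store, Sync}
|Sat(AX E[(~a | wait) U wait])| = |{Init, Halt, Idle, Store, Sync}| = 5.

5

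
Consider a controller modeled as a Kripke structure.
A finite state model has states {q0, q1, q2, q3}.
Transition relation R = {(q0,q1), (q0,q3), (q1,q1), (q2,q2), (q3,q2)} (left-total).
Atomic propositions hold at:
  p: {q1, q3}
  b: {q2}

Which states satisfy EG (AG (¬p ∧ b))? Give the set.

{q2}

Sat(¬p) = {q0, q2}
Sat(¬p ∧ b) = {q2}
AG (¬p ∧ b): greatest fixpoint, start Z0 = {q2}, keep only states in Sat with every successor in Z. Already a fixed point.
Sat(AG (¬p ∧ b)) = {q2}
EG (AG (¬p ∧ b)): greatest fixpoint, start Z0 = {q2}, keep only states in Sat with some successor in Z. Already a fixed point.
Sat(EG (AG (¬p ∧ b))) = {q2}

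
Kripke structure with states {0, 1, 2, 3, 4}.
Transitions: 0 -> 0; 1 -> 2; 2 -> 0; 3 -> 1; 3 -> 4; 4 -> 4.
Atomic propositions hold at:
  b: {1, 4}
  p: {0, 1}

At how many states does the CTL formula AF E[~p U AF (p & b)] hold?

2

Sat(~p) = {2, 3, 4}
Sat(p & b) = {1}
AF (p & b): least fixpoint, start Z0 = {1}, add states with every successor in Z. Already a fixed point.
Sat(AF (p & b)) = {1}
E[~p U AF (p & b)]: least fixpoint, start Z0 = Sat(AF (p & b)) = {1}, add states in Sat(~p) with some successor in Z. Z1 = {1, 3}; fixed.
Sat(E[~p U AF (p & b)]) = {1, 3}
AF E[~p U AF (p & b)]: least fixpoint, start Z0 = {1, 3}, add states with every successor in Z. Already a fixed point.
Sat(AF E[~p U AF (p & b)]) = {1, 3}
|Sat(AF E[~p U AF (p & b)])| = |{1, 3}| = 2.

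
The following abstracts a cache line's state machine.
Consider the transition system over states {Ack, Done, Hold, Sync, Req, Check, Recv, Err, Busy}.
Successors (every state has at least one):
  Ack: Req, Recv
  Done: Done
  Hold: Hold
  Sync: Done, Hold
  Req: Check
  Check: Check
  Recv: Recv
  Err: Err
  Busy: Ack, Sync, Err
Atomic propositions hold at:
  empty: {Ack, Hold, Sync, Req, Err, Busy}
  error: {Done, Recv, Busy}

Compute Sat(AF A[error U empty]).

A[error U empty]: least fixpoint, start Z0 = Sat(empty) = {Ack, Hold, Sync, Req, Err, Busy}, add states in Sat(error) with every successor in Z. Already a fixed point.
Sat(A[error U empty]) = {Ack, Hold, Sync, Req, Err, Busy}
AF A[error U empty]: least fixpoint, start Z0 = {Ack, Hold, Sync, Req, Err, Busy}, add states with every successor in Z. Already a fixed point.
Sat(AF A[error U empty]) = {Ack, Hold, Sync, Req, Err, Busy}

{Ack, Hold, Sync, Req, Err, Busy}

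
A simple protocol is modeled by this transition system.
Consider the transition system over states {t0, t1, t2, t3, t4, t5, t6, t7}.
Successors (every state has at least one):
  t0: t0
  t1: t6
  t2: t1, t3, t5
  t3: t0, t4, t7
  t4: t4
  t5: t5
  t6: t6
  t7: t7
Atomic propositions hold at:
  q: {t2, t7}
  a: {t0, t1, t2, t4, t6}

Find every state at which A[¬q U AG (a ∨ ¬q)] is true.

{t0, t1, t4, t5, t6}

Sat(¬q) = {t0, t1, t3, t4, t5, t6}
Sat(a ∨ ¬q) = {t0, t1, t2, t3, t4, t5, t6}
AG (a ∨ ¬q): greatest fixpoint, start Z0 = {t0, t1, t2, t3, t4, t5, t6}, keep only states in Sat with every successor in Z. Z1 = {t0, t1, t2, t4, t5, t6}; Z2 = {t0, t1, t4, t5, t6}; fixed.
Sat(AG (a ∨ ¬q)) = {t0, t1, t4, t5, t6}
A[¬q U AG (a ∨ ¬q)]: least fixpoint, start Z0 = Sat(AG (a ∨ ¬q)) = {t0, t1, t4, t5, t6}, add states in Sat(¬q) with every successor in Z. Already a fixed point.
Sat(A[¬q U AG (a ∨ ¬q)]) = {t0, t1, t4, t5, t6}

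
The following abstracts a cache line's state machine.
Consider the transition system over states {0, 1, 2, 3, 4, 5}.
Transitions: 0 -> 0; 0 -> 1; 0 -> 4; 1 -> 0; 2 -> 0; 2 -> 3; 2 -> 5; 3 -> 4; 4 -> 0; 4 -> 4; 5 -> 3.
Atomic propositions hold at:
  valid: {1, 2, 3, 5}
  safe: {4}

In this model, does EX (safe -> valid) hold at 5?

Sat(safe -> valid) = {0, 1, 2, 3, 5}
Sat(EX (safe -> valid)) = {s : some successor in {0, 1, 2, 3, 5}} = {0, 1, 2, 4, 5}
5 ∈ Sat(EX (safe -> valid)) = {0, 1, 2, 4, 5}, so the formula holds at 5.

Yes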